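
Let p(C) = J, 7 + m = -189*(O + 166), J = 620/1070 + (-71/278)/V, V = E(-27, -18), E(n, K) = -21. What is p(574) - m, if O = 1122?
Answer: 152068435927/624666 ≈ 2.4344e+5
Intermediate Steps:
V = -21
J = 369553/624666 (J = 620/1070 - 71/278/(-21) = 620*(1/1070) - 71*1/278*(-1/21) = 62/107 - 71/278*(-1/21) = 62/107 + 71/5838 = 369553/624666 ≈ 0.59160)
m = -243439 (m = -7 - 189*(1122 + 166) = -7 - 189*1288 = -7 - 243432 = -243439)
p(C) = 369553/624666
p(574) - m = 369553/624666 - 1*(-243439) = 369553/624666 + 243439 = 152068435927/624666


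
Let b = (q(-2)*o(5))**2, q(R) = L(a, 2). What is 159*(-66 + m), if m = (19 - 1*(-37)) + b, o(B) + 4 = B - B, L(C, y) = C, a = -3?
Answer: 21306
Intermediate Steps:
q(R) = -3
o(B) = -4 (o(B) = -4 + (B - B) = -4 + 0 = -4)
b = 144 (b = (-3*(-4))**2 = 12**2 = 144)
m = 200 (m = (19 - 1*(-37)) + 144 = (19 + 37) + 144 = 56 + 144 = 200)
159*(-66 + m) = 159*(-66 + 200) = 159*134 = 21306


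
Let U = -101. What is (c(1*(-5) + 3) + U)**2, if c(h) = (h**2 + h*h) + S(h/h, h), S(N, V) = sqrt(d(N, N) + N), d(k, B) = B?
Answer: (93 - sqrt(2))**2 ≈ 8388.0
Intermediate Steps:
S(N, V) = sqrt(2)*sqrt(N) (S(N, V) = sqrt(N + N) = sqrt(2*N) = sqrt(2)*sqrt(N))
c(h) = sqrt(2) + 2*h**2 (c(h) = (h**2 + h*h) + sqrt(2)*sqrt(h/h) = (h**2 + h**2) + sqrt(2)*sqrt(1) = 2*h**2 + sqrt(2)*1 = 2*h**2 + sqrt(2) = sqrt(2) + 2*h**2)
(c(1*(-5) + 3) + U)**2 = ((sqrt(2) + 2*(1*(-5) + 3)**2) - 101)**2 = ((sqrt(2) + 2*(-5 + 3)**2) - 101)**2 = ((sqrt(2) + 2*(-2)**2) - 101)**2 = ((sqrt(2) + 2*4) - 101)**2 = ((sqrt(2) + 8) - 101)**2 = ((8 + sqrt(2)) - 101)**2 = (-93 + sqrt(2))**2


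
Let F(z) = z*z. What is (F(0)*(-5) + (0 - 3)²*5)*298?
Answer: 13410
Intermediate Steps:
F(z) = z²
(F(0)*(-5) + (0 - 3)²*5)*298 = (0²*(-5) + (0 - 3)²*5)*298 = (0*(-5) + (-3)²*5)*298 = (0 + 9*5)*298 = (0 + 45)*298 = 45*298 = 13410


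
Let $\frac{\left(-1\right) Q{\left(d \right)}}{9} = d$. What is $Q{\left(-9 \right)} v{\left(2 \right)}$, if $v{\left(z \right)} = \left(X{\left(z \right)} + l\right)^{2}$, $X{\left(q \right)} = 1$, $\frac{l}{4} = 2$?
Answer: $6561$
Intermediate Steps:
$l = 8$ ($l = 4 \cdot 2 = 8$)
$Q{\left(d \right)} = - 9 d$
$v{\left(z \right)} = 81$ ($v{\left(z \right)} = \left(1 + 8\right)^{2} = 9^{2} = 81$)
$Q{\left(-9 \right)} v{\left(2 \right)} = \left(-9\right) \left(-9\right) 81 = 81 \cdot 81 = 6561$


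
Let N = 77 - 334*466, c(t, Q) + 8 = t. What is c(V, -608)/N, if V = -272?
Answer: 280/155567 ≈ 0.0017999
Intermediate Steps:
c(t, Q) = -8 + t
N = -155567 (N = 77 - 155644 = -155567)
c(V, -608)/N = (-8 - 272)/(-155567) = -280*(-1/155567) = 280/155567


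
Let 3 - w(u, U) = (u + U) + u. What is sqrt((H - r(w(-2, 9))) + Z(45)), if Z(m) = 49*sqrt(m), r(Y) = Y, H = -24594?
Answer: sqrt(-24592 + 147*sqrt(5)) ≈ 155.77*I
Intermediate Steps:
w(u, U) = 3 - U - 2*u (w(u, U) = 3 - ((u + U) + u) = 3 - ((U + u) + u) = 3 - (U + 2*u) = 3 + (-U - 2*u) = 3 - U - 2*u)
sqrt((H - r(w(-2, 9))) + Z(45)) = sqrt((-24594 - (3 - 1*9 - 2*(-2))) + 49*sqrt(45)) = sqrt((-24594 - (3 - 9 + 4)) + 49*(3*sqrt(5))) = sqrt((-24594 - 1*(-2)) + 147*sqrt(5)) = sqrt((-24594 + 2) + 147*sqrt(5)) = sqrt(-24592 + 147*sqrt(5))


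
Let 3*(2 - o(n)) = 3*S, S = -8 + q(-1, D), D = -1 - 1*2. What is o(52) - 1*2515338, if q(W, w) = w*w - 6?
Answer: -2515331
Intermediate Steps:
D = -3 (D = -1 - 2 = -3)
q(W, w) = -6 + w² (q(W, w) = w² - 6 = -6 + w²)
S = -5 (S = -8 + (-6 + (-3)²) = -8 + (-6 + 9) = -8 + 3 = -5)
o(n) = 7 (o(n) = 2 - (-5) = 2 - ⅓*(-15) = 2 + 5 = 7)
o(52) - 1*2515338 = 7 - 1*2515338 = 7 - 2515338 = -2515331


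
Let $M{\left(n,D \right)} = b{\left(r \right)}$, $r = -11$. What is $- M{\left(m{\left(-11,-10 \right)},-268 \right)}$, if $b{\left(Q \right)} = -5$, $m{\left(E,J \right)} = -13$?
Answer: $5$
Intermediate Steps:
$M{\left(n,D \right)} = -5$
$- M{\left(m{\left(-11,-10 \right)},-268 \right)} = \left(-1\right) \left(-5\right) = 5$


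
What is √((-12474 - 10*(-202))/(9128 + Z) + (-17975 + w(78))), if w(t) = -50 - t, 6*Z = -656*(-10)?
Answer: I*√1063929171541/7666 ≈ 134.55*I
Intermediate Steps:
Z = 3280/3 (Z = (-656*(-10))/6 = (⅙)*6560 = 3280/3 ≈ 1093.3)
√((-12474 - 10*(-202))/(9128 + Z) + (-17975 + w(78))) = √((-12474 - 10*(-202))/(9128 + 3280/3) + (-17975 + (-50 - 1*78))) = √((-12474 + 2020)/(30664/3) + (-17975 + (-50 - 78))) = √(-10454*3/30664 + (-17975 - 128)) = √(-15681/15332 - 18103) = √(-277570877/15332) = I*√1063929171541/7666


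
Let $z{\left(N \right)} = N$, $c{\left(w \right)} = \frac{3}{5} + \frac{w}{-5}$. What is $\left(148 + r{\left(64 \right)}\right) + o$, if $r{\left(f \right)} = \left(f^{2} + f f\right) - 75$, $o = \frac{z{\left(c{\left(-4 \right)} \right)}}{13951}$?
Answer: $\frac{82360726}{9965} \approx 8265.0$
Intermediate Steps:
$c{\left(w \right)} = \frac{3}{5} - \frac{w}{5}$ ($c{\left(w \right)} = 3 \cdot \frac{1}{5} + w \left(- \frac{1}{5}\right) = \frac{3}{5} - \frac{w}{5}$)
$o = \frac{1}{9965}$ ($o = \frac{\frac{3}{5} - - \frac{4}{5}}{13951} = \left(\frac{3}{5} + \frac{4}{5}\right) \frac{1}{13951} = \frac{7}{5} \cdot \frac{1}{13951} = \frac{1}{9965} \approx 0.00010035$)
$r{\left(f \right)} = -75 + 2 f^{2}$ ($r{\left(f \right)} = \left(f^{2} + f^{2}\right) - 75 = 2 f^{2} - 75 = -75 + 2 f^{2}$)
$\left(148 + r{\left(64 \right)}\right) + o = \left(148 - \left(75 - 2 \cdot 64^{2}\right)\right) + \frac{1}{9965} = \left(148 + \left(-75 + 2 \cdot 4096\right)\right) + \frac{1}{9965} = \left(148 + \left(-75 + 8192\right)\right) + \frac{1}{9965} = \left(148 + 8117\right) + \frac{1}{9965} = 8265 + \frac{1}{9965} = \frac{82360726}{9965}$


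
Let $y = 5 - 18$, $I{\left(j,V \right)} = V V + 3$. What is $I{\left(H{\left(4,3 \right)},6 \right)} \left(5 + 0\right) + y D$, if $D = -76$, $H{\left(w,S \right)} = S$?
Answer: $1183$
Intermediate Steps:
$I{\left(j,V \right)} = 3 + V^{2}$ ($I{\left(j,V \right)} = V^{2} + 3 = 3 + V^{2}$)
$y = -13$
$I{\left(H{\left(4,3 \right)},6 \right)} \left(5 + 0\right) + y D = \left(3 + 6^{2}\right) \left(5 + 0\right) - -988 = \left(3 + 36\right) 5 + 988 = 39 \cdot 5 + 988 = 195 + 988 = 1183$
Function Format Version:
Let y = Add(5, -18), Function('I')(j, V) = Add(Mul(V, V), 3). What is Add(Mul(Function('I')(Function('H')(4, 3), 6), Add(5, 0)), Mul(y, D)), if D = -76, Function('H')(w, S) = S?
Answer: 1183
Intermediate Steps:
Function('I')(j, V) = Add(3, Pow(V, 2)) (Function('I')(j, V) = Add(Pow(V, 2), 3) = Add(3, Pow(V, 2)))
y = -13
Add(Mul(Function('I')(Function('H')(4, 3), 6), Add(5, 0)), Mul(y, D)) = Add(Mul(Add(3, Pow(6, 2)), Add(5, 0)), Mul(-13, -76)) = Add(Mul(Add(3, 36), 5), 988) = Add(Mul(39, 5), 988) = Add(195, 988) = 1183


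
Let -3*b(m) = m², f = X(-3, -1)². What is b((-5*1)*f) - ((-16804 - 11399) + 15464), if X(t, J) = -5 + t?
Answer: -64183/3 ≈ -21394.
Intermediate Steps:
f = 64 (f = (-5 - 3)² = (-8)² = 64)
b(m) = -m²/3
b((-5*1)*f) - ((-16804 - 11399) + 15464) = -(-5*1*64)²/3 - ((-16804 - 11399) + 15464) = -(-5*64)²/3 - (-28203 + 15464) = -⅓*(-320)² - 1*(-12739) = -⅓*102400 + 12739 = -102400/3 + 12739 = -64183/3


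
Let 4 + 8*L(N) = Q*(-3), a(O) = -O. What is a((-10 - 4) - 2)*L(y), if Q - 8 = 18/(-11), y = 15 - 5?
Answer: -508/11 ≈ -46.182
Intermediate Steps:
y = 10
Q = 70/11 (Q = 8 + 18/(-11) = 8 + 18*(-1/11) = 8 - 18/11 = 70/11 ≈ 6.3636)
L(N) = -127/44 (L(N) = -1/2 + ((70/11)*(-3))/8 = -1/2 + (1/8)*(-210/11) = -1/2 - 105/44 = -127/44)
a((-10 - 4) - 2)*L(y) = -((-10 - 4) - 2)*(-127/44) = -(-14 - 2)*(-127/44) = -1*(-16)*(-127/44) = 16*(-127/44) = -508/11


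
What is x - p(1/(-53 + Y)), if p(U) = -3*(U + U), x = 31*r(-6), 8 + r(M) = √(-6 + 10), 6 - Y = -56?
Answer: -556/3 ≈ -185.33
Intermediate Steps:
Y = 62 (Y = 6 - 1*(-56) = 6 + 56 = 62)
r(M) = -6 (r(M) = -8 + √(-6 + 10) = -8 + √4 = -8 + 2 = -6)
x = -186 (x = 31*(-6) = -186)
p(U) = -6*U
x - p(1/(-53 + Y)) = -186 - (-6)/(-53 + 62) = -186 - (-6)/9 = -186 - 1*(-⅔) = -186 + ⅔ = -556/3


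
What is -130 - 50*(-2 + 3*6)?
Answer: -930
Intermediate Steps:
-130 - 50*(-2 + 3*6) = -130 - 50*(-2 + 18) = -130 - 50*16 = -130 - 800 = -930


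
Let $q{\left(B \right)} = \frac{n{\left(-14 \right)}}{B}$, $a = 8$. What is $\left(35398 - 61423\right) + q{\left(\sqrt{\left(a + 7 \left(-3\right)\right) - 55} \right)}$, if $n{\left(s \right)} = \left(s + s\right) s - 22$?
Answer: $-26025 - \frac{185 i \sqrt{17}}{17} \approx -26025.0 - 44.869 i$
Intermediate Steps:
$n{\left(s \right)} = -22 + 2 s^{2}$ ($n{\left(s \right)} = 2 s s - 22 = 2 s^{2} - 22 = -22 + 2 s^{2}$)
$q{\left(B \right)} = \frac{370}{B}$ ($q{\left(B \right)} = \frac{-22 + 2 \left(-14\right)^{2}}{B} = \frac{-22 + 2 \cdot 196}{B} = \frac{-22 + 392}{B} = \frac{370}{B}$)
$\left(35398 - 61423\right) + q{\left(\sqrt{\left(a + 7 \left(-3\right)\right) - 55} \right)} = \left(35398 - 61423\right) + \frac{370}{\sqrt{\left(8 + 7 \left(-3\right)\right) - 55}} = -26025 + \frac{370}{\sqrt{\left(8 - 21\right) - 55}} = -26025 + \frac{370}{\sqrt{-13 - 55}} = -26025 + \frac{370}{\sqrt{-68}} = -26025 + \frac{370}{2 i \sqrt{17}} = -26025 + 370 \left(- \frac{i \sqrt{17}}{34}\right) = -26025 - \frac{185 i \sqrt{17}}{17}$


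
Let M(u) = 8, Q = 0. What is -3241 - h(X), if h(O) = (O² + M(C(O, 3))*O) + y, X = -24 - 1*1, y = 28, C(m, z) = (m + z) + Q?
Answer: -3694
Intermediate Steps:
C(m, z) = m + z (C(m, z) = (m + z) + 0 = m + z)
X = -25 (X = -24 - 1 = -25)
h(O) = 28 + O² + 8*O (h(O) = (O² + 8*O) + 28 = 28 + O² + 8*O)
-3241 - h(X) = -3241 - (28 + (-25)² + 8*(-25)) = -3241 - (28 + 625 - 200) = -3241 - 1*453 = -3241 - 453 = -3694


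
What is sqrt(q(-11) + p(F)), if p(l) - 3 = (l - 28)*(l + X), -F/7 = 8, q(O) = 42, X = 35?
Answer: 3*sqrt(201) ≈ 42.532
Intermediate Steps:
F = -56 (F = -7*8 = -56)
p(l) = 3 + (-28 + l)*(35 + l) (p(l) = 3 + (l - 28)*(l + 35) = 3 + (-28 + l)*(35 + l))
sqrt(q(-11) + p(F)) = sqrt(42 + (-977 + (-56)**2 + 7*(-56))) = sqrt(42 + (-977 + 3136 - 392)) = sqrt(42 + 1767) = sqrt(1809) = 3*sqrt(201)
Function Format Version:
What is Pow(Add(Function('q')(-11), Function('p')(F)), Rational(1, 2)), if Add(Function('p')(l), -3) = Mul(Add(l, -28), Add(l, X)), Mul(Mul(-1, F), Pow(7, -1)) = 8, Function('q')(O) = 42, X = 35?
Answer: Mul(3, Pow(201, Rational(1, 2))) ≈ 42.532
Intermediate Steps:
F = -56 (F = Mul(-7, 8) = -56)
Function('p')(l) = Add(3, Mul(Add(-28, l), Add(35, l))) (Function('p')(l) = Add(3, Mul(Add(l, -28), Add(l, 35))) = Add(3, Mul(Add(-28, l), Add(35, l))))
Pow(Add(Function('q')(-11), Function('p')(F)), Rational(1, 2)) = Pow(Add(42, Add(-977, Pow(-56, 2), Mul(7, -56))), Rational(1, 2)) = Pow(Add(42, Add(-977, 3136, -392)), Rational(1, 2)) = Pow(Add(42, 1767), Rational(1, 2)) = Pow(1809, Rational(1, 2)) = Mul(3, Pow(201, Rational(1, 2)))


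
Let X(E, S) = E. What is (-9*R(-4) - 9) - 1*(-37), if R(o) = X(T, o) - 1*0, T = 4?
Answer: -8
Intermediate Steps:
R(o) = 4 (R(o) = 4 - 1*0 = 4 + 0 = 4)
(-9*R(-4) - 9) - 1*(-37) = (-9*4 - 9) - 1*(-37) = (-36 - 9) + 37 = -45 + 37 = -8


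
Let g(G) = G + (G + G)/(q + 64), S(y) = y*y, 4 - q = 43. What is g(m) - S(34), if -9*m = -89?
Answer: -28633/25 ≈ -1145.3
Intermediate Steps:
m = 89/9 (m = -1/9*(-89) = 89/9 ≈ 9.8889)
q = -39 (q = 4 - 1*43 = 4 - 43 = -39)
S(y) = y**2
g(G) = 27*G/25 (g(G) = G + (G + G)/(-39 + 64) = G + (2*G)/25 = G + (2*G)*(1/25) = G + 2*G/25 = 27*G/25)
g(m) - S(34) = (27/25)*(89/9) - 1*34**2 = 267/25 - 1*1156 = 267/25 - 1156 = -28633/25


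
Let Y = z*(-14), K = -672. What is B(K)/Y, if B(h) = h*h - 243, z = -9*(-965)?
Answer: -50149/13510 ≈ -3.7120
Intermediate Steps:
z = 8685
Y = -121590 (Y = 8685*(-14) = -121590)
B(h) = -243 + h**2 (B(h) = h**2 - 243 = -243 + h**2)
B(K)/Y = (-243 + (-672)**2)/(-121590) = (-243 + 451584)*(-1/121590) = 451341*(-1/121590) = -50149/13510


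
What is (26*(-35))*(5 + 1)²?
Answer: -32760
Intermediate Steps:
(26*(-35))*(5 + 1)² = -910*6² = -910*36 = -32760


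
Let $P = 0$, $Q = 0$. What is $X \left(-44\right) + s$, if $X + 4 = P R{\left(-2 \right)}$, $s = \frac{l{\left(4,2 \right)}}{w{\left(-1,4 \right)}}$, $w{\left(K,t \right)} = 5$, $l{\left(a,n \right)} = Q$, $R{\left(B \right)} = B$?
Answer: $176$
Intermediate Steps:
$l{\left(a,n \right)} = 0$
$s = 0$ ($s = \frac{0}{5} = 0 \cdot \frac{1}{5} = 0$)
$X = -4$ ($X = -4 + 0 \left(-2\right) = -4 + 0 = -4$)
$X \left(-44\right) + s = \left(-4\right) \left(-44\right) + 0 = 176 + 0 = 176$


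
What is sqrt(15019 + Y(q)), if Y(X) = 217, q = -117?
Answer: 2*sqrt(3809) ≈ 123.43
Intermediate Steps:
sqrt(15019 + Y(q)) = sqrt(15019 + 217) = sqrt(15236) = 2*sqrt(3809)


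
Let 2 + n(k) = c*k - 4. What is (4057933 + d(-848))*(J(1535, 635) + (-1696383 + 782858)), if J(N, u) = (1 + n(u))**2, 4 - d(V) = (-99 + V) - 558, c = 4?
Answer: 22378485913400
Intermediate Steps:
n(k) = -6 + 4*k (n(k) = -2 + (4*k - 4) = -2 + (-4 + 4*k) = -6 + 4*k)
d(V) = 661 - V (d(V) = 4 - ((-99 + V) - 558) = 4 - (-657 + V) = 4 + (657 - V) = 661 - V)
J(N, u) = (-5 + 4*u)**2 (J(N, u) = (1 + (-6 + 4*u))**2 = (-5 + 4*u)**2)
(4057933 + d(-848))*(J(1535, 635) + (-1696383 + 782858)) = (4057933 + (661 - 1*(-848)))*((-5 + 4*635)**2 + (-1696383 + 782858)) = (4057933 + (661 + 848))*((-5 + 2540)**2 - 913525) = (4057933 + 1509)*(2535**2 - 913525) = 4059442*(6426225 - 913525) = 4059442*5512700 = 22378485913400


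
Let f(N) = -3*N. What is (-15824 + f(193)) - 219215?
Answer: -235618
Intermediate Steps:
(-15824 + f(193)) - 219215 = (-15824 - 3*193) - 219215 = (-15824 - 579) - 219215 = -16403 - 219215 = -235618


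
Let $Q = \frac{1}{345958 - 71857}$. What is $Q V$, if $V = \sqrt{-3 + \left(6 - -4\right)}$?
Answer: $\frac{\sqrt{7}}{274101} \approx 9.6525 \cdot 10^{-6}$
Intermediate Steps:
$Q = \frac{1}{274101}$ ($Q = \frac{1}{345958 + \left(-100247 + 28390\right)} = \frac{1}{345958 - 71857} = \frac{1}{274101} \approx 3.6483 \cdot 10^{-6}$)
$V = \sqrt{7}$ ($V = \sqrt{-3 + \left(6 + 4\right)} = \sqrt{-3 + 10} = \sqrt{7} \approx 2.6458$)
$Q V = \frac{\sqrt{7}}{274101}$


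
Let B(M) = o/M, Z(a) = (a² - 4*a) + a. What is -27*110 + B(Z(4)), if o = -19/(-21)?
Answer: -249461/84 ≈ -2969.8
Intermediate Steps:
o = 19/21 (o = -19*(-1/21) = 19/21 ≈ 0.90476)
Z(a) = a² - 3*a
B(M) = 19/(21*M)
-27*110 + B(Z(4)) = -27*110 + 19/(21*((4*(-3 + 4)))) = -2970 + 19/(21*((4*1))) = -2970 + (19/21)/4 = -2970 + (19/21)*(¼) = -2970 + 19/84 = -249461/84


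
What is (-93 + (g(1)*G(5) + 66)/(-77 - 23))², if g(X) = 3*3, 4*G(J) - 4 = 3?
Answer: 1408275729/160000 ≈ 8801.7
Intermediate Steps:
G(J) = 7/4 (G(J) = 1 + (¼)*3 = 1 + ¾ = 7/4)
g(X) = 9
(-93 + (g(1)*G(5) + 66)/(-77 - 23))² = (-93 + (9*(7/4) + 66)/(-77 - 23))² = (-93 + (63/4 + 66)/(-100))² = (-93 + (327/4)*(-1/100))² = (-93 - 327/400)² = (-37527/400)² = 1408275729/160000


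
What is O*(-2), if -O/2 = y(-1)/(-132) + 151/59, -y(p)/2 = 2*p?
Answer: 19696/1947 ≈ 10.116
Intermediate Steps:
y(p) = -4*p
O = -9848/1947 (O = -2*(-4*(-1)/(-132) + 151/59) = -2*(4*(-1/132) + 151*(1/59)) = -2*(-1/33 + 151/59) = -2*4924/1947 = -9848/1947 ≈ -5.0580)
O*(-2) = -9848/1947*(-2) = 19696/1947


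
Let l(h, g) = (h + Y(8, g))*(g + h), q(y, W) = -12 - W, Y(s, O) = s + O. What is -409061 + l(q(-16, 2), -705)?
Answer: 102148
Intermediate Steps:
Y(s, O) = O + s
l(h, g) = (g + h)*(8 + g + h) (l(h, g) = (h + (g + 8))*(g + h) = (h + (8 + g))*(g + h) = (8 + g + h)*(g + h) = (g + h)*(8 + g + h))
-409061 + l(q(-16, 2), -705) = -409061 + ((-12 - 1*2)² - 705*(-12 - 1*2) - 705*(8 - 705) + (-12 - 1*2)*(8 - 705)) = -409061 + ((-12 - 2)² - 705*(-12 - 2) - 705*(-697) + (-12 - 2)*(-697)) = -409061 + ((-14)² - 705*(-14) + 491385 - 14*(-697)) = -409061 + (196 + 9870 + 491385 + 9758) = -409061 + 511209 = 102148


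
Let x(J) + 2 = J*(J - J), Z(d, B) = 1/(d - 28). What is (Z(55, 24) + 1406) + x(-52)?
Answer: 37909/27 ≈ 1404.0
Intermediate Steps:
Z(d, B) = 1/(-28 + d)
x(J) = -2 (x(J) = -2 + J*(J - J) = -2 + J*0 = -2 + 0 = -2)
(Z(55, 24) + 1406) + x(-52) = (1/(-28 + 55) + 1406) - 2 = (1/27 + 1406) - 2 = 37963/27 - 2 = 37909/27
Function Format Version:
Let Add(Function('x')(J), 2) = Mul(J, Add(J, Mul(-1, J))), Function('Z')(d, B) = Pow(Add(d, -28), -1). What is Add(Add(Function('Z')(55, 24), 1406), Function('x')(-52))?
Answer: Rational(37909, 27) ≈ 1404.0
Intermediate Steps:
Function('Z')(d, B) = Pow(Add(-28, d), -1)
Function('x')(J) = -2 (Function('x')(J) = Add(-2, Mul(J, Add(J, Mul(-1, J)))) = Add(-2, Mul(J, 0)) = Add(-2, 0) = -2)
Add(Add(Function('Z')(55, 24), 1406), Function('x')(-52)) = Add(Add(Pow(Add(-28, 55), -1), 1406), -2) = Add(Add(Pow(27, -1), 1406), -2) = Add(Add(Rational(1, 27), 1406), -2) = Add(Rational(37963, 27), -2) = Rational(37909, 27)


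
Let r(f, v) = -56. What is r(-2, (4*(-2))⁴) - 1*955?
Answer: -1011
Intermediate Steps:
r(-2, (4*(-2))⁴) - 1*955 = -56 - 1*955 = -56 - 955 = -1011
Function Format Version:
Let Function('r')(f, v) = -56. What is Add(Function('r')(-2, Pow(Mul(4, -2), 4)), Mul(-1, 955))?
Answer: -1011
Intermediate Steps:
Add(Function('r')(-2, Pow(Mul(4, -2), 4)), Mul(-1, 955)) = Add(-56, Mul(-1, 955)) = Add(-56, -955) = -1011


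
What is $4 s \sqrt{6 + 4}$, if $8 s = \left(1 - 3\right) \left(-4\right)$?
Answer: $4 \sqrt{10} \approx 12.649$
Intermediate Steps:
$s = 1$ ($s = \frac{\left(1 - 3\right) \left(-4\right)}{8} = \frac{\left(-2\right) \left(-4\right)}{8} = \frac{1}{8} \cdot 8 = 1$)
$4 s \sqrt{6 + 4} = 4 \cdot 1 \sqrt{6 + 4} = 4 \sqrt{10}$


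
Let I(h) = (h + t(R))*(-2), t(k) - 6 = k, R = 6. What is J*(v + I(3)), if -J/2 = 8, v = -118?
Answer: 2368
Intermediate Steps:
t(k) = 6 + k
J = -16 (J = -2*8 = -16)
I(h) = -24 - 2*h (I(h) = (h + (6 + 6))*(-2) = (h + 12)*(-2) = (12 + h)*(-2) = -24 - 2*h)
J*(v + I(3)) = -16*(-118 + (-24 - 2*3)) = -16*(-118 + (-24 - 6)) = -16*(-118 - 30) = -16*(-148) = 2368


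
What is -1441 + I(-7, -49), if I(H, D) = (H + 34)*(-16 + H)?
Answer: -2062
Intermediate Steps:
I(H, D) = (-16 + H)*(34 + H) (I(H, D) = (34 + H)*(-16 + H) = (-16 + H)*(34 + H))
-1441 + I(-7, -49) = -1441 + (-544 + (-7)**2 + 18*(-7)) = -1441 + (-544 + 49 - 126) = -1441 - 621 = -2062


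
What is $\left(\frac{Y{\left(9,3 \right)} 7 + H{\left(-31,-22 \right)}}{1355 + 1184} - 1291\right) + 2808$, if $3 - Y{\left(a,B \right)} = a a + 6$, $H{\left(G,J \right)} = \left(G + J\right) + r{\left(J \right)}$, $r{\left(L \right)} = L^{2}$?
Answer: $\frac{3851506}{2539} \approx 1516.9$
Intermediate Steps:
$H{\left(G,J \right)} = G + J + J^{2}$ ($H{\left(G,J \right)} = \left(G + J\right) + J^{2} = G + J + J^{2}$)
$Y{\left(a,B \right)} = -3 - a^{2}$ ($Y{\left(a,B \right)} = 3 - \left(a a + 6\right) = 3 - \left(a^{2} + 6\right) = 3 - \left(6 + a^{2}\right) = -3 - a^{2}$)
$\left(\frac{Y{\left(9,3 \right)} 7 + H{\left(-31,-22 \right)}}{1355 + 1184} - 1291\right) + 2808 = \left(\frac{\left(-3 - 9^{2}\right) 7 - \left(53 - 484\right)}{1355 + 1184} - 1291\right) + 2808 = \left(\frac{\left(-3 - 81\right) 7 - -431}{2539} - 1291\right) + 2808 = \left(\left(\left(-3 - 81\right) 7 + 431\right) \frac{1}{2539} - 1291\right) + 2808 = \left(\left(\left(-84\right) 7 + 431\right) \frac{1}{2539} - 1291\right) + 2808 = \left(\left(-588 + 431\right) \frac{1}{2539} - 1291\right) + 2808 = \left(\left(-157\right) \frac{1}{2539} - 1291\right) + 2808 = \left(- \frac{157}{2539} - 1291\right) + 2808 = - \frac{3278006}{2539} + 2808 = \frac{3851506}{2539}$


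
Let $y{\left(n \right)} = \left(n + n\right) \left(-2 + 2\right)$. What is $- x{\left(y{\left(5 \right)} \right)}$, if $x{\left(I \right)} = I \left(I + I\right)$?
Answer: $0$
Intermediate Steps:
$y{\left(n \right)} = 0$ ($y{\left(n \right)} = 2 n 0 = 0$)
$x{\left(I \right)} = 2 I^{2}$ ($x{\left(I \right)} = I 2 I = 2 I^{2}$)
$- x{\left(y{\left(5 \right)} \right)} = - 2 \cdot 0^{2} = - 2 \cdot 0 = \left(-1\right) 0 = 0$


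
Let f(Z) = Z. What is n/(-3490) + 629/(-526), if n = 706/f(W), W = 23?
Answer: -25430593/21111010 ≈ -1.2046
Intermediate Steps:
n = 706/23 ≈ 30.696
n/(-3490) + 629/(-526) = (706/23)/(-3490) + 629/(-526) = (706/23)*(-1/3490) + 629*(-1/526) = -353/40135 - 629/526 = -25430593/21111010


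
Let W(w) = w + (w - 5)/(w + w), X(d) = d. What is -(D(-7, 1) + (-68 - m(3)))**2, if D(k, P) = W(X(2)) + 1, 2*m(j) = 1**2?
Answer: -70225/16 ≈ -4389.1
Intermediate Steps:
W(w) = w + (-5 + w)/(2*w) (W(w) = w + (-5 + w)/((2*w)) = w + (-5 + w)*(1/(2*w)) = w + (-5 + w)/(2*w))
m(j) = 1/2 (m(j) = (1/2)*1**2 = (1/2)*1 = 1/2)
D(k, P) = 9/4 (D(k, P) = (1/2 + 2 - 5/2/2) + 1 = (1/2 + 2 - 5/2*1/2) + 1 = (1/2 + 2 - 5/4) + 1 = 5/4 + 1 = 9/4)
-(D(-7, 1) + (-68 - m(3)))**2 = -(9/4 + (-68 - 1*1/2))**2 = -(9/4 + (-68 - 1/2))**2 = -(9/4 - 137/2)**2 = -(-265/4)**2 = -1*70225/16 = -70225/16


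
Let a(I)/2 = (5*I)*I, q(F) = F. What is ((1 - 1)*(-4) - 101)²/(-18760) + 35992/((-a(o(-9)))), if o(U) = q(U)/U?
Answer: -67531193/18760 ≈ -3599.7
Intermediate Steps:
o(U) = 1 (o(U) = U/U = 1)
a(I) = 10*I² (a(I) = 2*((5*I)*I) = 2*(5*I²) = 10*I²)
((1 - 1)*(-4) - 101)²/(-18760) + 35992/((-a(o(-9)))) = ((1 - 1)*(-4) - 101)²/(-18760) + 35992/((-10*1²)) = (0*(-4) - 101)²*(-1/18760) + 35992/((-10)) = (0 - 101)²*(-1/18760) + 35992/((-1*10)) = (-101)²*(-1/18760) + 35992/(-10) = 10201*(-1/18760) + 35992*(-⅒) = -10201/18760 - 17996/5 = -67531193/18760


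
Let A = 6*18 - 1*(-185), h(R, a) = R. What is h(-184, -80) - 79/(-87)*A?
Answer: 7139/87 ≈ 82.057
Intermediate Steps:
A = 293 (A = 108 + 185 = 293)
h(-184, -80) - 79/(-87)*A = -184 - 79/(-87)*293 = -184 - 79*(-1/87)*293 = -184 - (-79)*293/87 = -184 - 1*(-23147/87) = -184 + 23147/87 = 7139/87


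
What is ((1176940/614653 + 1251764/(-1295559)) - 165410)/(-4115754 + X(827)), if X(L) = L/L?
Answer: 131718407782414502/3277453243478303331 ≈ 0.040189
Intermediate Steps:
X(L) = 1
((1176940/614653 + 1251764/(-1295559)) - 165410)/(-4115754 + X(827)) = ((1176940/614653 + 1251764/(-1295559)) - 165410)/(-4115754 + 1) = ((1176940*(1/614653) + 1251764*(-1/1295559)) - 165410)/(-4115753) = ((1176940/614653 - 1251764/1295559) - 165410)*(-1/4115753) = (755394711568/796319226027 - 165410)*(-1/4115753) = -131718407782414502/796319226027*(-1/4115753) = 131718407782414502/3277453243478303331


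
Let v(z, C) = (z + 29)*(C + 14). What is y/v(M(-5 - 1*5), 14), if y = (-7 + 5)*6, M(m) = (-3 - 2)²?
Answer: -1/126 ≈ -0.0079365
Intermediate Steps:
M(m) = 25 (M(m) = (-5)² = 25)
v(z, C) = (14 + C)*(29 + z) (v(z, C) = (29 + z)*(14 + C) = (14 + C)*(29 + z))
y = -12 (y = -2*6 = -12)
y/v(M(-5 - 1*5), 14) = -12/(406 + 14*25 + 29*14 + 14*25) = -12/(406 + 350 + 406 + 350) = -12/1512 = -12*1/1512 = -1/126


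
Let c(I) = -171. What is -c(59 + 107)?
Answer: 171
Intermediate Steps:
-c(59 + 107) = -1*(-171) = 171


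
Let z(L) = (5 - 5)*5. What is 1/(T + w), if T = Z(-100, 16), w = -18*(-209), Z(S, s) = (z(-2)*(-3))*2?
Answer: 1/3762 ≈ 0.00026582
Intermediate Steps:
z(L) = 0 (z(L) = 0*5 = 0)
Z(S, s) = 0 (Z(S, s) = (0*(-3))*2 = 0*2 = 0)
w = 3762
T = 0
1/(T + w) = 1/(0 + 3762) = 1/3762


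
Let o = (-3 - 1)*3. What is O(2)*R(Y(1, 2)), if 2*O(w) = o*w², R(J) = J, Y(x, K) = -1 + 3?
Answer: -48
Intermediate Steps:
o = -12 (o = -4*3 = -12)
Y(x, K) = 2
O(w) = -6*w² (O(w) = (-12*w²)/2 = -6*w²)
O(2)*R(Y(1, 2)) = -6*2²*2 = -6*4*2 = -24*2 = -48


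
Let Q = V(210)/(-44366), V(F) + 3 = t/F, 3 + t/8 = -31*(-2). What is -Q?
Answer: -79/4658430 ≈ -1.6959e-5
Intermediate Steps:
t = 472 (t = -24 + 8*(-31*(-2)) = -24 + 8*62 = -24 + 496 = 472)
V(F) = -3 + 472/F
Q = 79/4658430 (Q = (-3 + 472/210)/(-44366) = (-3 + 472*(1/210))*(-1/44366) = (-3 + 236/105)*(-1/44366) = -79/105*(-1/44366) = 79/4658430 ≈ 1.6959e-5)
-Q = -1*79/4658430 = -79/4658430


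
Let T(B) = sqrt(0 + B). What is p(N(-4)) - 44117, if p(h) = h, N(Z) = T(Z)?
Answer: -44117 + 2*I ≈ -44117.0 + 2.0*I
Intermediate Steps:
T(B) = sqrt(B)
N(Z) = sqrt(Z)
p(N(-4)) - 44117 = sqrt(-4) - 44117 = 2*I - 44117 = -44117 + 2*I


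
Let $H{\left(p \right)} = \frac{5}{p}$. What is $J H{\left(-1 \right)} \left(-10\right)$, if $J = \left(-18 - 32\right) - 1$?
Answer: $-2550$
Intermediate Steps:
$J = -51$ ($J = -50 - 1 = -51$)
$J H{\left(-1 \right)} \left(-10\right) = - 51 \frac{5}{-1} \left(-10\right) = - 51 \cdot 5 \left(-1\right) \left(-10\right) = \left(-51\right) \left(-5\right) \left(-10\right) = 255 \left(-10\right) = -2550$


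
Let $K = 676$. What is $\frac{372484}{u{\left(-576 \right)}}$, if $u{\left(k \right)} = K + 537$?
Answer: $\frac{372484}{1213} \approx 307.08$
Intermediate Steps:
$u{\left(k \right)} = 1213$ ($u{\left(k \right)} = 676 + 537 = 1213$)
$\frac{372484}{u{\left(-576 \right)}} = \frac{372484}{1213}$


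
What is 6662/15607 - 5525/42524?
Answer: 197066213/663672068 ≈ 0.29693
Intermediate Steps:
6662/15607 - 5525/42524 = 197066213/663672068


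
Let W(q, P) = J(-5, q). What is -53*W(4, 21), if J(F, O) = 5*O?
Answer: -1060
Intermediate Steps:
W(q, P) = 5*q
-53*W(4, 21) = -265*4 = -53*20 = -1060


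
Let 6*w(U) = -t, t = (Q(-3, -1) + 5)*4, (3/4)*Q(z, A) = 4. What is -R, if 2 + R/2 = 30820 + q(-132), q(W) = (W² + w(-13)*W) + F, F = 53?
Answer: -295226/3 ≈ -98409.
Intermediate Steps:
Q(z, A) = 16/3 (Q(z, A) = (4/3)*4 = 16/3)
t = 124/3 (t = (16/3 + 5)*4 = (31/3)*4 = 124/3 ≈ 41.333)
w(U) = -62/9 (w(U) = (-1*124/3)/6 = (⅙)*(-124/3) = -62/9)
q(W) = 53 + W² - 62*W/9 (q(W) = (W² - 62*W/9) + 53 = 53 + W² - 62*W/9)
R = 295226/3 (R = -4 + 2*(30820 + (53 + (-132)² - 62/9*(-132))) = -4 + 2*(30820 + (53 + 17424 + 2728/3)) = -4 + 2*(30820 + 55159/3) = -4 + 2*(147619/3) = -4 + 295238/3 = 295226/3 ≈ 98409.)
-R = -1*295226/3 = -295226/3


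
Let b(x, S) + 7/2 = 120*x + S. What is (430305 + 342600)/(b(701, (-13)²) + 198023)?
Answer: 1545810/564617 ≈ 2.7378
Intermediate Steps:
b(x, S) = -7/2 + S + 120*x (b(x, S) = -7/2 + (120*x + S) = -7/2 + (S + 120*x) = -7/2 + S + 120*x)
(430305 + 342600)/(b(701, (-13)²) + 198023) = (430305 + 342600)/((-7/2 + (-13)² + 120*701) + 198023) = 772905/((-7/2 + 169 + 84120) + 198023) = 772905/(168571/2 + 198023) = 772905/(564617/2) = 772905*(2/564617) = 1545810/564617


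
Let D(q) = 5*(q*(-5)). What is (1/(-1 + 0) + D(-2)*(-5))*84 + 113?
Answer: -20971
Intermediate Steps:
D(q) = -25*q (D(q) = 5*(-5*q) = -25*q)
(1/(-1 + 0) + D(-2)*(-5))*84 + 113 = (1/(-1 + 0) - 25*(-2)*(-5))*84 + 113 = (1/(-1) + 50*(-5))*84 + 113 = (-1 - 250)*84 + 113 = -251*84 + 113 = -21084 + 113 = -20971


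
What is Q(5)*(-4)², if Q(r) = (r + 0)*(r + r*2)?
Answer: 1200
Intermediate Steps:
Q(r) = 3*r² (Q(r) = r*(r + 2*r) = r*(3*r) = 3*r²)
Q(5)*(-4)² = (3*5²)*(-4)² = (3*25)*16 = 75*16 = 1200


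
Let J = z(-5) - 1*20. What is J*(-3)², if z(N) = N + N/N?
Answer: -216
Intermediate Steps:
z(N) = 1 + N (z(N) = N + 1 = 1 + N)
J = -24 (J = (1 - 5) - 1*20 = -4 - 20 = -24)
J*(-3)² = -24*(-3)² = -24*9 = -216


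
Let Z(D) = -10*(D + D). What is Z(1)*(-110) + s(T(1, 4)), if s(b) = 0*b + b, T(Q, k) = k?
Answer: 2204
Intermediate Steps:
Z(D) = -20*D
s(b) = b (s(b) = 0 + b = b)
Z(1)*(-110) + s(T(1, 4)) = -20*1*(-110) + 4 = -20*(-110) + 4 = 2200 + 4 = 2204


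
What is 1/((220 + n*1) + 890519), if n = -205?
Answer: 1/890534 ≈ 1.1229e-6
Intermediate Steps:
1/((220 + n*1) + 890519) = 1/((220 - 205*1) + 890519) = 1/((220 - 205) + 890519) = 1/(15 + 890519) = 1/890534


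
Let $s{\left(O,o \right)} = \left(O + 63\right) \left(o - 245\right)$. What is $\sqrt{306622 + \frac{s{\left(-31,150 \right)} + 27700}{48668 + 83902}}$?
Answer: $\frac{4 \sqrt{41580440565}}{1473} \approx 553.73$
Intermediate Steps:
$s{\left(O,o \right)} = \left(-245 + o\right) \left(63 + O\right)$ ($s{\left(O,o \right)} = \left(63 + O\right) \left(-245 + o\right) = \left(-245 + o\right) \left(63 + O\right)$)
$\sqrt{306622 + \frac{s{\left(-31,150 \right)} + 27700}{48668 + 83902}} = \sqrt{306622 + \frac{\left(-15435 - -7595 + 63 \cdot 150 - 4650\right) + 27700}{48668 + 83902}} = \sqrt{306622 + \frac{\left(-15435 + 7595 + 9450 - 4650\right) + 27700}{132570}} = \sqrt{306622 + \left(-3040 + 27700\right) \frac{1}{132570}} = \sqrt{306622 + 24660 \cdot \frac{1}{132570}} = \sqrt{306622 + \frac{274}{1473}} = \sqrt{\frac{451654480}{1473}} = \frac{4 \sqrt{41580440565}}{1473}$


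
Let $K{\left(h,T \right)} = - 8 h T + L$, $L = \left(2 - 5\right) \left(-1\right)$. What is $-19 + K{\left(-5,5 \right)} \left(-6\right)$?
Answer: $-1237$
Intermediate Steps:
$L = 3$ ($L = \left(-3\right) \left(-1\right) = 3$)
$K{\left(h,T \right)} = 3 - 8 T h$ ($K{\left(h,T \right)} = - 8 h T + 3 = - 8 T h + 3 = 3 - 8 T h$)
$-19 + K{\left(-5,5 \right)} \left(-6\right) = -19 + \left(3 - 40 \left(-5\right)\right) \left(-6\right) = -19 + \left(3 + 200\right) \left(-6\right) = -19 + 203 \left(-6\right) = -19 - 1218 = -1237$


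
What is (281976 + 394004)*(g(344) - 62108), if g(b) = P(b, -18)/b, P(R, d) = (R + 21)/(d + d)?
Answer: -129981800723815/3096 ≈ -4.1984e+10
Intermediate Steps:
P(R, d) = (21 + R)/(2*d) (P(R, d) = (21 + R)/((2*d)) = (21 + R)*(1/(2*d)) = (21 + R)/(2*d))
g(b) = (-7/12 - b/36)/b (g(b) = ((½)*(21 + b)/(-18))/b = ((½)*(-1/18)*(21 + b))/b = (-7/12 - b/36)/b)
(281976 + 394004)*(g(344) - 62108) = (281976 + 394004)*((1/36)*(-21 - 1*344)/344 - 62108) = 675980*((1/36)*(1/344)*(-21 - 344) - 62108) = 675980*((1/36)*(1/344)*(-365) - 62108) = 675980*(-365/12384 - 62108) = 675980*(-769145837/12384) = -129981800723815/3096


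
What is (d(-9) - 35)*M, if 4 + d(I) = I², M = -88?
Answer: -3696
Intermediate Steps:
d(I) = -4 + I²
(d(-9) - 35)*M = ((-4 + (-9)²) - 35)*(-88) = ((-4 + 81) - 35)*(-88) = (77 - 35)*(-88) = 42*(-88) = -3696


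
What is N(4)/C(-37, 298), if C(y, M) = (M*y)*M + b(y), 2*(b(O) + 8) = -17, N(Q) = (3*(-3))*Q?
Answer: 72/6571529 ≈ 1.0956e-5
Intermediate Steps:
N(Q) = -9*Q
b(O) = -33/2 (b(O) = -8 + (½)*(-17) = -8 - 17/2 = -33/2)
C(y, M) = -33/2 + y*M² (C(y, M) = (M*y)*M - 33/2 = y*M² - 33/2 = -33/2 + y*M²)
N(4)/C(-37, 298) = (-9*4)/(-33/2 - 37*298²) = -36/(-33/2 - 37*88804) = -36/(-33/2 - 3285748) = -36/(-6571529/2) = -36*(-2/6571529) = 72/6571529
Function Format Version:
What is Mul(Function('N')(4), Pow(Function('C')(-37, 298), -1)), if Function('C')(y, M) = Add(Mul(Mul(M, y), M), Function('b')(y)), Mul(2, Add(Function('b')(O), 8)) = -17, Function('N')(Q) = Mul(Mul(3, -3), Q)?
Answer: Rational(72, 6571529) ≈ 1.0956e-5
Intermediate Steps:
Function('N')(Q) = Mul(-9, Q)
Function('b')(O) = Rational(-33, 2) (Function('b')(O) = Add(-8, Mul(Rational(1, 2), -17)) = Add(-8, Rational(-17, 2)) = Rational(-33, 2))
Function('C')(y, M) = Add(Rational(-33, 2), Mul(y, Pow(M, 2))) (Function('C')(y, M) = Add(Mul(Mul(M, y), M), Rational(-33, 2)) = Add(Mul(y, Pow(M, 2)), Rational(-33, 2)) = Add(Rational(-33, 2), Mul(y, Pow(M, 2))))
Mul(Function('N')(4), Pow(Function('C')(-37, 298), -1)) = Mul(Mul(-9, 4), Pow(Add(Rational(-33, 2), Mul(-37, Pow(298, 2))), -1)) = Mul(-36, Pow(Add(Rational(-33, 2), Mul(-37, 88804)), -1)) = Mul(-36, Pow(Add(Rational(-33, 2), -3285748), -1)) = Mul(-36, Pow(Rational(-6571529, 2), -1)) = Mul(-36, Rational(-2, 6571529)) = Rational(72, 6571529)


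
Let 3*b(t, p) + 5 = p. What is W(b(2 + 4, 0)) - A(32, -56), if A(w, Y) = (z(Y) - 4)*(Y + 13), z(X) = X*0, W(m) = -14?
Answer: -186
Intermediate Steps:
b(t, p) = -5/3 + p/3
z(X) = 0
A(w, Y) = -52 - 4*Y (A(w, Y) = (0 - 4)*(Y + 13) = -4*(13 + Y) = -52 - 4*Y)
W(b(2 + 4, 0)) - A(32, -56) = -14 - (-52 - 4*(-56)) = -14 - (-52 + 224) = -14 - 1*172 = -14 - 172 = -186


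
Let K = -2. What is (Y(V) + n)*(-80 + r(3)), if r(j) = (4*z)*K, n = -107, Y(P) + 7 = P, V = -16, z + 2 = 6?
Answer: 14560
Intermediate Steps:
z = 4 (z = -2 + 6 = 4)
Y(P) = -7 + P
r(j) = -32 (r(j) = (4*4)*(-2) = 16*(-2) = -32)
(Y(V) + n)*(-80 + r(3)) = ((-7 - 16) - 107)*(-80 - 32) = (-23 - 107)*(-112) = -130*(-112) = 14560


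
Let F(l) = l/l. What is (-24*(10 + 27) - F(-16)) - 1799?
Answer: -2688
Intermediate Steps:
F(l) = 1
(-24*(10 + 27) - F(-16)) - 1799 = (-24*(10 + 27) - 1*1) - 1799 = (-24*37 - 1) - 1799 = (-888 - 1) - 1799 = -889 - 1799 = -2688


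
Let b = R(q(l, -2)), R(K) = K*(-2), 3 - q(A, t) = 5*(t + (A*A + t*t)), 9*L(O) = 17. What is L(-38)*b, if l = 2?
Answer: 102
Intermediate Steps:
L(O) = 17/9 (L(O) = (1/9)*17 = 17/9)
q(A, t) = 3 - 5*t - 5*A**2 - 5*t**2 (q(A, t) = 3 - 5*(t + (A*A + t*t)) = 3 - 5*(t + (A**2 + t**2)) = 3 - 5*(t + A**2 + t**2) = 3 - (5*t + 5*A**2 + 5*t**2) = 3 + (-5*t - 5*A**2 - 5*t**2) = 3 - 5*t - 5*A**2 - 5*t**2)
R(K) = -2*K
b = 54 (b = -2*(3 - 5*(-2) - 5*2**2 - 5*(-2)**2) = -2*(3 + 10 - 5*4 - 5*4) = -2*(3 + 10 - 20 - 20) = -2*(-27) = 54)
L(-38)*b = (17/9)*54 = 102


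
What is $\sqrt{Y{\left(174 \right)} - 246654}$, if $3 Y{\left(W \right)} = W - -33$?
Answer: $i \sqrt{246585} \approx 496.57 i$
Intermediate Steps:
$Y{\left(W \right)} = 11 + \frac{W}{3}$ ($Y{\left(W \right)} = \frac{W - -33}{3} = \frac{W + 33}{3} = \frac{33 + W}{3} = 11 + \frac{W}{3}$)
$\sqrt{Y{\left(174 \right)} - 246654} = \sqrt{\left(11 + \frac{1}{3} \cdot 174\right) - 246654} = \sqrt{\left(11 + 58\right) - 246654} = \sqrt{69 - 246654} = \sqrt{-246585} = i \sqrt{246585}$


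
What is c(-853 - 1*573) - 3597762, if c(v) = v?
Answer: -3599188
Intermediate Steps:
c(-853 - 1*573) - 3597762 = (-853 - 1*573) - 3597762 = (-853 - 573) - 3597762 = -1426 - 3597762 = -3599188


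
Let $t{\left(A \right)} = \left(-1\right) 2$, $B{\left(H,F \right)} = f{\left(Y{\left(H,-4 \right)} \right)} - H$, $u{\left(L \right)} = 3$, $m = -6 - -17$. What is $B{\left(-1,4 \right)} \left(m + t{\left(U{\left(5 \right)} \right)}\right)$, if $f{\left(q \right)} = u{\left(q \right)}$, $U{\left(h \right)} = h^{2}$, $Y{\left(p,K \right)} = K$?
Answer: $36$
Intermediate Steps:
$m = 11$ ($m = -6 + 17 = 11$)
$f{\left(q \right)} = 3$
$B{\left(H,F \right)} = 3 - H$
$t{\left(A \right)} = -2$
$B{\left(-1,4 \right)} \left(m + t{\left(U{\left(5 \right)} \right)}\right) = \left(3 - -1\right) \left(11 - 2\right) = \left(3 + 1\right) 9 = 4 \cdot 9 = 36$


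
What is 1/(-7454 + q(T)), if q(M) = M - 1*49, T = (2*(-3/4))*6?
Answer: -1/7512 ≈ -0.00013312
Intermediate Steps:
T = -9 (T = (2*(-3*¼))*6 = (2*(-¾))*6 = -3/2*6 = -9)
q(M) = -49 + M (q(M) = M - 49 = -49 + M)
1/(-7454 + q(T)) = 1/(-7454 + (-49 - 9)) = 1/(-7454 - 58) = 1/(-7512) = -1/7512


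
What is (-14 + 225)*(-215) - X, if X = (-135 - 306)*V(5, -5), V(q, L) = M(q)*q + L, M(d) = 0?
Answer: -47570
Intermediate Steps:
V(q, L) = L (V(q, L) = 0*q + L = 0 + L = L)
X = 2205 (X = (-135 - 306)*(-5) = -441*(-5) = 2205)
(-14 + 225)*(-215) - X = (-14 + 225)*(-215) - 1*2205 = 211*(-215) - 2205 = -45365 - 2205 = -47570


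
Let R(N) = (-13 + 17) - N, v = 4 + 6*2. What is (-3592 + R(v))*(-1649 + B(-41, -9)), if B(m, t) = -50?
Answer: 6123196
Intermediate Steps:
v = 16 (v = 4 + 12 = 16)
R(N) = 4 - N
(-3592 + R(v))*(-1649 + B(-41, -9)) = (-3592 + (4 - 1*16))*(-1649 - 50) = (-3592 + (4 - 16))*(-1699) = (-3592 - 12)*(-1699) = -3604*(-1699) = 6123196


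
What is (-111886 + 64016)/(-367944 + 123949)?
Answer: 9574/48799 ≈ 0.19619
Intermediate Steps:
(-111886 + 64016)/(-367944 + 123949) = -47870/(-243995) = -47870*(-1/243995) = 9574/48799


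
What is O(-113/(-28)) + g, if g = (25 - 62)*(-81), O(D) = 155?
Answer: 3152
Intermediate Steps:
g = 2997 (g = -37*(-81) = 2997)
O(-113/(-28)) + g = 155 + 2997 = 3152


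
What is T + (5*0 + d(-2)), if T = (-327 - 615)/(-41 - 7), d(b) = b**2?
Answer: 189/8 ≈ 23.625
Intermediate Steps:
T = 157/8 (T = -942/(-48) = -942*(-1/48) = 157/8 ≈ 19.625)
T + (5*0 + d(-2)) = 157/8 + (5*0 + (-2)**2) = 157/8 + (0 + 4) = 157/8 + 4 = 189/8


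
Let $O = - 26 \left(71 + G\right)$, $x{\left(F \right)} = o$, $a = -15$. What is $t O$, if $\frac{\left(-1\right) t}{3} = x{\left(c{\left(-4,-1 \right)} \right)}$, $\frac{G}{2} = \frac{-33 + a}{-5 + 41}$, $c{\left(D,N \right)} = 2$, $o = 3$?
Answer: $15990$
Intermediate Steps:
$G = - \frac{8}{3}$ ($G = 2 \frac{-33 - 15}{-5 + 41} = 2 \left(- \frac{48}{36}\right) = 2 \left(\left(-48\right) \frac{1}{36}\right) = 2 \left(- \frac{4}{3}\right) = - \frac{8}{3} \approx -2.6667$)
$x{\left(F \right)} = 3$
$O = - \frac{5330}{3}$ ($O = - 26 \left(71 - \frac{8}{3}\right) = \left(-26\right) \frac{205}{3} = - \frac{5330}{3} \approx -1776.7$)
$t = -9$ ($t = \left(-3\right) 3 = -9$)
$t O = \left(-9\right) \left(- \frac{5330}{3}\right) = 15990$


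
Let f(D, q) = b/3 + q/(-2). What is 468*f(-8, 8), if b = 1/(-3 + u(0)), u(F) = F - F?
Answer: -1924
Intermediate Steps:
u(F) = 0
b = -⅓ (b = 1/(-3 + 0) = 1/(-3) = -⅓ ≈ -0.33333)
f(D, q) = -⅑ - q/2 (f(D, q) = -⅓/3 + q/(-2) = -⅓*⅓ + q*(-½) = -⅑ - q/2)
468*f(-8, 8) = 468*(-⅑ - ½*8) = 468*(-⅑ - 4) = 468*(-37/9) = -1924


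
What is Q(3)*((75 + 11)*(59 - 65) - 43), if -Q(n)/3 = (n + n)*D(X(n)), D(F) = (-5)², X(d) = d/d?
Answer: 251550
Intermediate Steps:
X(d) = 1
D(F) = 25
Q(n) = -150*n (Q(n) = -3*(n + n)*25 = -3*2*n*25 = -150*n)
Q(3)*((75 + 11)*(59 - 65) - 43) = (-150*3)*((75 + 11)*(59 - 65) - 43) = -450*(86*(-6) - 43) = -450*(-516 - 43) = -450*(-559) = 251550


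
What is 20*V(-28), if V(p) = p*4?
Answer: -2240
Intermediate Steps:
V(p) = 4*p
20*V(-28) = 20*(4*(-28)) = 20*(-112) = -2240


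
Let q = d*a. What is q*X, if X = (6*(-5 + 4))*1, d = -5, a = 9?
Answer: 270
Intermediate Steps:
q = -45 (q = -5*9 = -45)
X = -6 (X = (6*(-1))*1 = -6*1 = -6)
q*X = -45*(-6) = 270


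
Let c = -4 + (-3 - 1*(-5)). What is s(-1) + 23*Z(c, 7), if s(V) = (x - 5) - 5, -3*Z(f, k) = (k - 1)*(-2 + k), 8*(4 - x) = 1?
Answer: -1889/8 ≈ -236.13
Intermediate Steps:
x = 31/8 (x = 4 - 1/8*1 = 4 - 1/8 = 31/8 ≈ 3.8750)
c = -2 (c = -4 + (-3 + 5) = -4 + 2 = -2)
Z(f, k) = -(-1 + k)*(-2 + k)/3 (Z(f, k) = -(k - 1)*(-2 + k)/3 = -(-1 + k)*(-2 + k)/3)
s(V) = -49/8 (s(V) = (31/8 - 5) - 5 = -9/8 - 5 = -49/8)
s(-1) + 23*Z(c, 7) = -49/8 + 23*(-2/3 + 7 - 1/3*7**2) = -49/8 + 23*(-2/3 + 7 - 1/3*49) = -49/8 + 23*(-2/3 + 7 - 49/3) = -49/8 + 23*(-10) = -49/8 - 230 = -1889/8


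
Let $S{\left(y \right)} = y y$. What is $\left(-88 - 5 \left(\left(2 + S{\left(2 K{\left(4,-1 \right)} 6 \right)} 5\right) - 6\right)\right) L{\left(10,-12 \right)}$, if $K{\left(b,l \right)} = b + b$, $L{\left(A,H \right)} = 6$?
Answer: $-1382808$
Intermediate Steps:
$K{\left(b,l \right)} = 2 b$
$S{\left(y \right)} = y^{2}$
$\left(-88 - 5 \left(\left(2 + S{\left(2 K{\left(4,-1 \right)} 6 \right)} 5\right) - 6\right)\right) L{\left(10,-12 \right)} = \left(-88 - 5 \left(\left(2 + \left(2 \cdot 2 \cdot 4 \cdot 6\right)^{2} \cdot 5\right) - 6\right)\right) 6 = \left(-88 - 5 \left(\left(2 + \left(2 \cdot 8 \cdot 6\right)^{2} \cdot 5\right) - 6\right)\right) 6 = \left(-88 - 5 \left(\left(2 + \left(16 \cdot 6\right)^{2} \cdot 5\right) - 6\right)\right) 6 = \left(-88 - 5 \left(\left(2 + 96^{2} \cdot 5\right) - 6\right)\right) 6 = \left(-88 - 5 \left(\left(2 + 9216 \cdot 5\right) - 6\right)\right) 6 = \left(-88 - 5 \left(\left(2 + 46080\right) - 6\right)\right) 6 = \left(-88 - 5 \left(46082 - 6\right)\right) 6 = \left(-88 - 230380\right) 6 = \left(-230468\right) 6 = -1382808$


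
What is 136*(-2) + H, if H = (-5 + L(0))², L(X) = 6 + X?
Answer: -271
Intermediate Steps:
H = 1 (H = (-5 + (6 + 0))² = (-5 + 6)² = 1² = 1)
136*(-2) + H = 136*(-2) + 1 = -272 + 1 = -271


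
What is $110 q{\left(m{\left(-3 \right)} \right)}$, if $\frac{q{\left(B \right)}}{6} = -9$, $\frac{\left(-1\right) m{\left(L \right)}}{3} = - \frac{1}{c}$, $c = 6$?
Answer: $-5940$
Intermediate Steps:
$m{\left(L \right)} = \frac{1}{2}$ ($m{\left(L \right)} = - 3 \left(- \frac{1}{6}\right) = - 3 \left(\left(-1\right) \frac{1}{6}\right) = \left(-3\right) \left(- \frac{1}{6}\right) = \frac{1}{2}$)
$q{\left(B \right)} = -54$ ($q{\left(B \right)} = 6 \left(-9\right) = -54$)
$110 q{\left(m{\left(-3 \right)} \right)} = 110 \left(-54\right) = -5940$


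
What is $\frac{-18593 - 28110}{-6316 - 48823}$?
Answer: $\frac{46703}{55139} \approx 0.847$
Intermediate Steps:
$\frac{-18593 - 28110}{-6316 - 48823} = - \frac{46703}{-55139} = \left(-46703\right) \left(- \frac{1}{55139}\right) = \frac{46703}{55139}$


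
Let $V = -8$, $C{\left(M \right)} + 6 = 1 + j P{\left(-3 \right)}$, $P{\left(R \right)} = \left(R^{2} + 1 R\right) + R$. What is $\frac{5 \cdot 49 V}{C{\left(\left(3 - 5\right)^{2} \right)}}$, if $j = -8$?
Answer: $\frac{1960}{29} \approx 67.586$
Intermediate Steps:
$P{\left(R \right)} = R^{2} + 2 R$ ($P{\left(R \right)} = \left(R^{2} + R\right) + R = \left(R + R^{2}\right) + R = R^{2} + 2 R$)
$C{\left(M \right)} = -29$ ($C{\left(M \right)} = -6 + \left(1 - 8 \left(- 3 \left(2 - 3\right)\right)\right) = -6 + \left(1 - 8 \left(\left(-3\right) \left(-1\right)\right)\right) = -6 + \left(1 - 24\right) = -6 - 23 = -29$)
$\frac{5 \cdot 49 V}{C{\left(\left(3 - 5\right)^{2} \right)}} = \frac{5 \cdot 49 \left(-8\right)}{-29} = 245 \left(-8\right) \left(- \frac{1}{29}\right) = \left(-1960\right) \left(- \frac{1}{29}\right) = \frac{1960}{29}$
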